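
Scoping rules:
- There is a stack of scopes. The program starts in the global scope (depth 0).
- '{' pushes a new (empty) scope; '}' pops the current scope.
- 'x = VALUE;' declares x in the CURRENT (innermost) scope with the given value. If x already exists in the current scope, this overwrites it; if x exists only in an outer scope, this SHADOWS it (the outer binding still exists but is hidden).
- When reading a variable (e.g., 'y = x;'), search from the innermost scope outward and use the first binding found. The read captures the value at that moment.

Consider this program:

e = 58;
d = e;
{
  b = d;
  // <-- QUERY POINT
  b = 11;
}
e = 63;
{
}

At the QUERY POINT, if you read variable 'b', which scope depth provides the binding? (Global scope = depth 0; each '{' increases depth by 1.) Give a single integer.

Step 1: declare e=58 at depth 0
Step 2: declare d=(read e)=58 at depth 0
Step 3: enter scope (depth=1)
Step 4: declare b=(read d)=58 at depth 1
Visible at query point: b=58 d=58 e=58

Answer: 1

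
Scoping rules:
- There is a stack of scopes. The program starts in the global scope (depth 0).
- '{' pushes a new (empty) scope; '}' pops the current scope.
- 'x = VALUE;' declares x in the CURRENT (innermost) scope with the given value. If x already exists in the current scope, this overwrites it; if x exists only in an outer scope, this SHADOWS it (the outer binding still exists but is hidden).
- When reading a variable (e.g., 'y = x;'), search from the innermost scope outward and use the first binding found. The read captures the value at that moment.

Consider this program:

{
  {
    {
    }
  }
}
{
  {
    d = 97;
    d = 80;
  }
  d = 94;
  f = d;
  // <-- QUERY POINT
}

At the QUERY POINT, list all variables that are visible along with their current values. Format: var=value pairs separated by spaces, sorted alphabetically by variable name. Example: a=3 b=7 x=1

Answer: d=94 f=94

Derivation:
Step 1: enter scope (depth=1)
Step 2: enter scope (depth=2)
Step 3: enter scope (depth=3)
Step 4: exit scope (depth=2)
Step 5: exit scope (depth=1)
Step 6: exit scope (depth=0)
Step 7: enter scope (depth=1)
Step 8: enter scope (depth=2)
Step 9: declare d=97 at depth 2
Step 10: declare d=80 at depth 2
Step 11: exit scope (depth=1)
Step 12: declare d=94 at depth 1
Step 13: declare f=(read d)=94 at depth 1
Visible at query point: d=94 f=94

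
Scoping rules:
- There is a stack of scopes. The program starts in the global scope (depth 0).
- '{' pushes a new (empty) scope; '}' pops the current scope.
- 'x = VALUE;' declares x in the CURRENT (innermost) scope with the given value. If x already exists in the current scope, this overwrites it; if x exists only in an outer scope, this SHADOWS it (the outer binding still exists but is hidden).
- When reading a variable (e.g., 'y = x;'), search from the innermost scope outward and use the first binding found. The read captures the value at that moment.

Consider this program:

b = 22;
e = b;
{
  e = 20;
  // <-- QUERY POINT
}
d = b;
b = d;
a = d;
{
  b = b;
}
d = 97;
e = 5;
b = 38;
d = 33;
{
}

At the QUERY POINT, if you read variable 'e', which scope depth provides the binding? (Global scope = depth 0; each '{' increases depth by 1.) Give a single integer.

Answer: 1

Derivation:
Step 1: declare b=22 at depth 0
Step 2: declare e=(read b)=22 at depth 0
Step 3: enter scope (depth=1)
Step 4: declare e=20 at depth 1
Visible at query point: b=22 e=20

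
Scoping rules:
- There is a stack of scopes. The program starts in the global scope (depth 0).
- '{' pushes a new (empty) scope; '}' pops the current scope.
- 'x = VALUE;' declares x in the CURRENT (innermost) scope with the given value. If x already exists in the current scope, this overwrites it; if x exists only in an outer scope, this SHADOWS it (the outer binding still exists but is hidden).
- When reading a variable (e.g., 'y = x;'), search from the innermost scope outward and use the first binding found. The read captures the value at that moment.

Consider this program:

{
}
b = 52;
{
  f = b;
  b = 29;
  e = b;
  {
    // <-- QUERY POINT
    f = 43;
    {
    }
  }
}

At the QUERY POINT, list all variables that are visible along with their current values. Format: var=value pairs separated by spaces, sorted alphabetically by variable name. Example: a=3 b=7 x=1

Answer: b=29 e=29 f=52

Derivation:
Step 1: enter scope (depth=1)
Step 2: exit scope (depth=0)
Step 3: declare b=52 at depth 0
Step 4: enter scope (depth=1)
Step 5: declare f=(read b)=52 at depth 1
Step 6: declare b=29 at depth 1
Step 7: declare e=(read b)=29 at depth 1
Step 8: enter scope (depth=2)
Visible at query point: b=29 e=29 f=52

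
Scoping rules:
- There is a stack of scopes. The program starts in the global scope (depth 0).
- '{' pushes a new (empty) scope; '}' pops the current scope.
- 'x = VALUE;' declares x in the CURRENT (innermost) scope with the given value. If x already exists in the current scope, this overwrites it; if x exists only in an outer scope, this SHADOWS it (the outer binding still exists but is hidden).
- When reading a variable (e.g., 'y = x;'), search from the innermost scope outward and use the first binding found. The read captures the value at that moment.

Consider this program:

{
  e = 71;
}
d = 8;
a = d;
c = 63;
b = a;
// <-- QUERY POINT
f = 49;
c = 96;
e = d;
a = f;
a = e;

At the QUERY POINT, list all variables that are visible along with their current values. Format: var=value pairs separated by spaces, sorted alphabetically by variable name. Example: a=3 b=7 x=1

Step 1: enter scope (depth=1)
Step 2: declare e=71 at depth 1
Step 3: exit scope (depth=0)
Step 4: declare d=8 at depth 0
Step 5: declare a=(read d)=8 at depth 0
Step 6: declare c=63 at depth 0
Step 7: declare b=(read a)=8 at depth 0
Visible at query point: a=8 b=8 c=63 d=8

Answer: a=8 b=8 c=63 d=8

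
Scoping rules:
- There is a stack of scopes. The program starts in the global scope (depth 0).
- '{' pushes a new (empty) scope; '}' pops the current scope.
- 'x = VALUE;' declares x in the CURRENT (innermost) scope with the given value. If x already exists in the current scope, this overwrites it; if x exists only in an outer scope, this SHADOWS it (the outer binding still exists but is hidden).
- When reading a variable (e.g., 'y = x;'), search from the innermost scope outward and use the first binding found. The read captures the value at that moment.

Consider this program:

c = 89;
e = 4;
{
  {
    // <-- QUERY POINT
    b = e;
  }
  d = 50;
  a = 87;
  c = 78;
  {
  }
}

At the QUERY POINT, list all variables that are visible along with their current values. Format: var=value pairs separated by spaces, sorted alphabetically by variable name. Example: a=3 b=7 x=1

Answer: c=89 e=4

Derivation:
Step 1: declare c=89 at depth 0
Step 2: declare e=4 at depth 0
Step 3: enter scope (depth=1)
Step 4: enter scope (depth=2)
Visible at query point: c=89 e=4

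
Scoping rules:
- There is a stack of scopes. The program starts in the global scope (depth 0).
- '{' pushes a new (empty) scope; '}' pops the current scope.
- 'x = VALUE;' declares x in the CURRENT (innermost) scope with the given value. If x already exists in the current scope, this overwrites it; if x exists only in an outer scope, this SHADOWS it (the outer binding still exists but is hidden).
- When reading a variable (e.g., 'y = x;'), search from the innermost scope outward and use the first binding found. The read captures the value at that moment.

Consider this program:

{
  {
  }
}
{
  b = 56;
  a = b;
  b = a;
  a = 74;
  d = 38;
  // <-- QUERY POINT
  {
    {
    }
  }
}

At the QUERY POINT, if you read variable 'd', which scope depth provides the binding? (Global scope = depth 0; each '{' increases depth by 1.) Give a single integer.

Step 1: enter scope (depth=1)
Step 2: enter scope (depth=2)
Step 3: exit scope (depth=1)
Step 4: exit scope (depth=0)
Step 5: enter scope (depth=1)
Step 6: declare b=56 at depth 1
Step 7: declare a=(read b)=56 at depth 1
Step 8: declare b=(read a)=56 at depth 1
Step 9: declare a=74 at depth 1
Step 10: declare d=38 at depth 1
Visible at query point: a=74 b=56 d=38

Answer: 1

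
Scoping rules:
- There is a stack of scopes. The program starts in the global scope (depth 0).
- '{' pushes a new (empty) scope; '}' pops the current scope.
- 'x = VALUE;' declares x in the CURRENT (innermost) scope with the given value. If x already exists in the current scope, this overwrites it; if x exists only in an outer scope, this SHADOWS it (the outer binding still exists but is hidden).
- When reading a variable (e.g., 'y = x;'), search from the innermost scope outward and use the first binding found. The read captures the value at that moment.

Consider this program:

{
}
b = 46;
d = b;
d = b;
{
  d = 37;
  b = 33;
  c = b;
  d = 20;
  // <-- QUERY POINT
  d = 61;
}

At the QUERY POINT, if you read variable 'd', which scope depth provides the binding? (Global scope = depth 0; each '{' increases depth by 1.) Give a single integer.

Step 1: enter scope (depth=1)
Step 2: exit scope (depth=0)
Step 3: declare b=46 at depth 0
Step 4: declare d=(read b)=46 at depth 0
Step 5: declare d=(read b)=46 at depth 0
Step 6: enter scope (depth=1)
Step 7: declare d=37 at depth 1
Step 8: declare b=33 at depth 1
Step 9: declare c=(read b)=33 at depth 1
Step 10: declare d=20 at depth 1
Visible at query point: b=33 c=33 d=20

Answer: 1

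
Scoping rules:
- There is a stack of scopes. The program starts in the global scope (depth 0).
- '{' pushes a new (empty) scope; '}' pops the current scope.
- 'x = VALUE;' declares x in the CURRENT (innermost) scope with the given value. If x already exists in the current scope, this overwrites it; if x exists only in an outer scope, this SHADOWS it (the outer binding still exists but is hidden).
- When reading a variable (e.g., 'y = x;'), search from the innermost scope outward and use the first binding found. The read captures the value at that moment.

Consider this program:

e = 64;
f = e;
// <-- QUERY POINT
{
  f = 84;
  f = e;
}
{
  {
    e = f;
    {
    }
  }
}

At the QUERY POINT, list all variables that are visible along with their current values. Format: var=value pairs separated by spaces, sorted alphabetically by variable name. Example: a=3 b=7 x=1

Answer: e=64 f=64

Derivation:
Step 1: declare e=64 at depth 0
Step 2: declare f=(read e)=64 at depth 0
Visible at query point: e=64 f=64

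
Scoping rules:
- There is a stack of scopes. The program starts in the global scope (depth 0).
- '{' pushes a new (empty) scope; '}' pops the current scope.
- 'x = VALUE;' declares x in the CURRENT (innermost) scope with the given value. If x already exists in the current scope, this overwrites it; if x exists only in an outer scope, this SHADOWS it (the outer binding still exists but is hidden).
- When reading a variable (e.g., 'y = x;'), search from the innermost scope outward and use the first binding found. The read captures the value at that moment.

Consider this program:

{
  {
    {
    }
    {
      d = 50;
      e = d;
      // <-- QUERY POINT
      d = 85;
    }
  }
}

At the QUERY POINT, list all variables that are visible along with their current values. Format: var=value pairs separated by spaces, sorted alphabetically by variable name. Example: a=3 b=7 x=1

Step 1: enter scope (depth=1)
Step 2: enter scope (depth=2)
Step 3: enter scope (depth=3)
Step 4: exit scope (depth=2)
Step 5: enter scope (depth=3)
Step 6: declare d=50 at depth 3
Step 7: declare e=(read d)=50 at depth 3
Visible at query point: d=50 e=50

Answer: d=50 e=50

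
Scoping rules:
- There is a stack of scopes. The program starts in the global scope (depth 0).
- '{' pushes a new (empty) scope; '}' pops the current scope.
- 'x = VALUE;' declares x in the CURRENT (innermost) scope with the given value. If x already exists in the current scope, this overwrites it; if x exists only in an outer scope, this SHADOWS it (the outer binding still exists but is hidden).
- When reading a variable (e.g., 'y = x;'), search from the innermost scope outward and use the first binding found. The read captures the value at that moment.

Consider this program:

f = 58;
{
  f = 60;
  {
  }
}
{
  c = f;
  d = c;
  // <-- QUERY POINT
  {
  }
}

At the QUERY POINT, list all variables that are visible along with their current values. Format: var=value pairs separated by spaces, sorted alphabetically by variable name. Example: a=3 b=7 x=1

Step 1: declare f=58 at depth 0
Step 2: enter scope (depth=1)
Step 3: declare f=60 at depth 1
Step 4: enter scope (depth=2)
Step 5: exit scope (depth=1)
Step 6: exit scope (depth=0)
Step 7: enter scope (depth=1)
Step 8: declare c=(read f)=58 at depth 1
Step 9: declare d=(read c)=58 at depth 1
Visible at query point: c=58 d=58 f=58

Answer: c=58 d=58 f=58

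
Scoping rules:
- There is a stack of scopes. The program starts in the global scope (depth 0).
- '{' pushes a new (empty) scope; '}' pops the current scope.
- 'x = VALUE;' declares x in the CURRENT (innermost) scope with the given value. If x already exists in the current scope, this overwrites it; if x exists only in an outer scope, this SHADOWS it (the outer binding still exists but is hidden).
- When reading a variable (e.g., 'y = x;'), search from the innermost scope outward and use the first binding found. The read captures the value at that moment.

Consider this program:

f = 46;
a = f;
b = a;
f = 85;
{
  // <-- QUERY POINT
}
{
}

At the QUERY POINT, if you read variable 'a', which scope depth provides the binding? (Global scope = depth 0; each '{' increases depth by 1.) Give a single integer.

Answer: 0

Derivation:
Step 1: declare f=46 at depth 0
Step 2: declare a=(read f)=46 at depth 0
Step 3: declare b=(read a)=46 at depth 0
Step 4: declare f=85 at depth 0
Step 5: enter scope (depth=1)
Visible at query point: a=46 b=46 f=85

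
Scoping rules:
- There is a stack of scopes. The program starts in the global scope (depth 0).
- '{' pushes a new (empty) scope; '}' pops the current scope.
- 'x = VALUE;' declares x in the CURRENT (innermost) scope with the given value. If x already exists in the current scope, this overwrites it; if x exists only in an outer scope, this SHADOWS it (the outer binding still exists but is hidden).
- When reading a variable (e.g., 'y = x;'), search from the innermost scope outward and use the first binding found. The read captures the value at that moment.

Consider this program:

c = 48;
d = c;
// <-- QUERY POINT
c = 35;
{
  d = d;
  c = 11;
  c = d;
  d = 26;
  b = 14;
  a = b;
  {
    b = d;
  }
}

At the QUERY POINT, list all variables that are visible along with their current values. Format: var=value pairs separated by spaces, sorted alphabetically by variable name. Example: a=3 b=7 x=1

Answer: c=48 d=48

Derivation:
Step 1: declare c=48 at depth 0
Step 2: declare d=(read c)=48 at depth 0
Visible at query point: c=48 d=48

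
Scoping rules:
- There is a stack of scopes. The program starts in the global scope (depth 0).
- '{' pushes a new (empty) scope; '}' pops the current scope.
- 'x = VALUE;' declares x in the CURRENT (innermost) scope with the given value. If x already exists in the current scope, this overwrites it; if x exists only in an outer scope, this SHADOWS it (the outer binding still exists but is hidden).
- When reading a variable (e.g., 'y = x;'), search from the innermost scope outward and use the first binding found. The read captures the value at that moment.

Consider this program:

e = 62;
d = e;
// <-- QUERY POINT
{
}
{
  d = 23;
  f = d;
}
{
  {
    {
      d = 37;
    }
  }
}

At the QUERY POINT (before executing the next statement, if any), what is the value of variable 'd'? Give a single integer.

Answer: 62

Derivation:
Step 1: declare e=62 at depth 0
Step 2: declare d=(read e)=62 at depth 0
Visible at query point: d=62 e=62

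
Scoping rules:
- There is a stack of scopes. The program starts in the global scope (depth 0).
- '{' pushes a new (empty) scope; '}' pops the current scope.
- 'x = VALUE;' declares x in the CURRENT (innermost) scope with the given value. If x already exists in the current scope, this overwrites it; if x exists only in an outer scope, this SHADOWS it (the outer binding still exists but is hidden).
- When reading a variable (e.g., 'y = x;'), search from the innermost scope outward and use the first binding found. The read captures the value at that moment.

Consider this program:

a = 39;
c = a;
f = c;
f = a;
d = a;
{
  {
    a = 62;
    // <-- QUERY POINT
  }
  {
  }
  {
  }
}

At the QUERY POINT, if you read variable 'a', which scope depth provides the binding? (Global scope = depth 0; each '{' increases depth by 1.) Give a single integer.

Answer: 2

Derivation:
Step 1: declare a=39 at depth 0
Step 2: declare c=(read a)=39 at depth 0
Step 3: declare f=(read c)=39 at depth 0
Step 4: declare f=(read a)=39 at depth 0
Step 5: declare d=(read a)=39 at depth 0
Step 6: enter scope (depth=1)
Step 7: enter scope (depth=2)
Step 8: declare a=62 at depth 2
Visible at query point: a=62 c=39 d=39 f=39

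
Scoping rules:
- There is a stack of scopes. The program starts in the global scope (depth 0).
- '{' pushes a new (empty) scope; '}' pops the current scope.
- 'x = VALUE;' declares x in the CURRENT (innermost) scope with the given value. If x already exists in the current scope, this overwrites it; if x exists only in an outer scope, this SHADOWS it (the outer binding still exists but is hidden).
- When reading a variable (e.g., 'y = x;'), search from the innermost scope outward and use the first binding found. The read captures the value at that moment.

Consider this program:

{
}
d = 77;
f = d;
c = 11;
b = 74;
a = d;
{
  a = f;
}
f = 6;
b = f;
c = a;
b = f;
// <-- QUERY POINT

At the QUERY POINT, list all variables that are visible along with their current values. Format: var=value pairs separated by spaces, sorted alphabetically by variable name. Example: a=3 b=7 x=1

Answer: a=77 b=6 c=77 d=77 f=6

Derivation:
Step 1: enter scope (depth=1)
Step 2: exit scope (depth=0)
Step 3: declare d=77 at depth 0
Step 4: declare f=(read d)=77 at depth 0
Step 5: declare c=11 at depth 0
Step 6: declare b=74 at depth 0
Step 7: declare a=(read d)=77 at depth 0
Step 8: enter scope (depth=1)
Step 9: declare a=(read f)=77 at depth 1
Step 10: exit scope (depth=0)
Step 11: declare f=6 at depth 0
Step 12: declare b=(read f)=6 at depth 0
Step 13: declare c=(read a)=77 at depth 0
Step 14: declare b=(read f)=6 at depth 0
Visible at query point: a=77 b=6 c=77 d=77 f=6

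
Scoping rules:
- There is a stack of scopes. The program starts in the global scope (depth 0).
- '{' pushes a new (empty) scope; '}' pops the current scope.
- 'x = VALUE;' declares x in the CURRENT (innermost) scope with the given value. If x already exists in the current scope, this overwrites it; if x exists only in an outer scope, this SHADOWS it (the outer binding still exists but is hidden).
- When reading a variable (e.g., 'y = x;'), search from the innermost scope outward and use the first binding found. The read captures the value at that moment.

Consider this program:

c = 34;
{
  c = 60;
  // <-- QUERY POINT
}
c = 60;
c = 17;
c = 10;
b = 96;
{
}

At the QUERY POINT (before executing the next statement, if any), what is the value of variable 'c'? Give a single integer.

Answer: 60

Derivation:
Step 1: declare c=34 at depth 0
Step 2: enter scope (depth=1)
Step 3: declare c=60 at depth 1
Visible at query point: c=60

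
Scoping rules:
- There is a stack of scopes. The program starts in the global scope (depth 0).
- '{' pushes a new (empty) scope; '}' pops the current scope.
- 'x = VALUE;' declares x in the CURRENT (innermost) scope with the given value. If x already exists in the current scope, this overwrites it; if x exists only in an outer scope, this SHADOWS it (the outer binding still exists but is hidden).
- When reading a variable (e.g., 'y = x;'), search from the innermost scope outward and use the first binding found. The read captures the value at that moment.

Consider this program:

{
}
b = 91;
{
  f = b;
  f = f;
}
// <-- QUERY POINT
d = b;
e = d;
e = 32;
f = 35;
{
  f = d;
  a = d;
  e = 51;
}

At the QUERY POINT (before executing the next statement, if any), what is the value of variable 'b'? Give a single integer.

Answer: 91

Derivation:
Step 1: enter scope (depth=1)
Step 2: exit scope (depth=0)
Step 3: declare b=91 at depth 0
Step 4: enter scope (depth=1)
Step 5: declare f=(read b)=91 at depth 1
Step 6: declare f=(read f)=91 at depth 1
Step 7: exit scope (depth=0)
Visible at query point: b=91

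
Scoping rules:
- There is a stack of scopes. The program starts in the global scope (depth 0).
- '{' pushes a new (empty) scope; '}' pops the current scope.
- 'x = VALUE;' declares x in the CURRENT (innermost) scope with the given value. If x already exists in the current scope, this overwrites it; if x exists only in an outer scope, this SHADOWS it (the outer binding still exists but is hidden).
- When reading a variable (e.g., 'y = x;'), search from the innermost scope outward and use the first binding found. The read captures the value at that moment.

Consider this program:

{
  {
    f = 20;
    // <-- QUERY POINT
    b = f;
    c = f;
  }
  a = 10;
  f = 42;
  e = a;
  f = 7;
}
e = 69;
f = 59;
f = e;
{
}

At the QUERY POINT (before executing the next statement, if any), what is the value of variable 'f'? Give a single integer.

Step 1: enter scope (depth=1)
Step 2: enter scope (depth=2)
Step 3: declare f=20 at depth 2
Visible at query point: f=20

Answer: 20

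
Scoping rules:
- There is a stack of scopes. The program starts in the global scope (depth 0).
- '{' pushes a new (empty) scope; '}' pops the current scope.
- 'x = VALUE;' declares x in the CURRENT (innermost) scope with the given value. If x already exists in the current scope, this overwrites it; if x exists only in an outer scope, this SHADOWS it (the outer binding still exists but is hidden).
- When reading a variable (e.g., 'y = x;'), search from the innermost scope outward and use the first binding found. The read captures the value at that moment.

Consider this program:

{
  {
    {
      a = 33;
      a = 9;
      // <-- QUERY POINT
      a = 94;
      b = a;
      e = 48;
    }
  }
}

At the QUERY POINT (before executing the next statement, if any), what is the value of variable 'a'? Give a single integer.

Answer: 9

Derivation:
Step 1: enter scope (depth=1)
Step 2: enter scope (depth=2)
Step 3: enter scope (depth=3)
Step 4: declare a=33 at depth 3
Step 5: declare a=9 at depth 3
Visible at query point: a=9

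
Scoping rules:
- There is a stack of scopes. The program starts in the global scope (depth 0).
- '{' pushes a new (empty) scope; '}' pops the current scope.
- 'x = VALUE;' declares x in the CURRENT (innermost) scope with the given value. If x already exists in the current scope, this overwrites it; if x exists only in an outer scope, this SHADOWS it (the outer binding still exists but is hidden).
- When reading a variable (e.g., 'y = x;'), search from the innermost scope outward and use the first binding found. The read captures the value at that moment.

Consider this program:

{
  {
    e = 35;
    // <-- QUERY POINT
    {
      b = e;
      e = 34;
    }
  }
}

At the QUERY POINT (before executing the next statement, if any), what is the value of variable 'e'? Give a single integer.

Step 1: enter scope (depth=1)
Step 2: enter scope (depth=2)
Step 3: declare e=35 at depth 2
Visible at query point: e=35

Answer: 35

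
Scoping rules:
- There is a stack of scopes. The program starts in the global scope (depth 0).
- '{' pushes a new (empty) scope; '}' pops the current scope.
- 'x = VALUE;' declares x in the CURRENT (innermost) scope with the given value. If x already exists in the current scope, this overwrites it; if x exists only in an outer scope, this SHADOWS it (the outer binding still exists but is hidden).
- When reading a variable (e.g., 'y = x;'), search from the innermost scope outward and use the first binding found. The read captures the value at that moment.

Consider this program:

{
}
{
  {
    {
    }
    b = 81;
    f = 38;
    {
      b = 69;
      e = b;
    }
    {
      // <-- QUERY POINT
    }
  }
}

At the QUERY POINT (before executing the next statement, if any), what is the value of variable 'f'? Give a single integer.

Answer: 38

Derivation:
Step 1: enter scope (depth=1)
Step 2: exit scope (depth=0)
Step 3: enter scope (depth=1)
Step 4: enter scope (depth=2)
Step 5: enter scope (depth=3)
Step 6: exit scope (depth=2)
Step 7: declare b=81 at depth 2
Step 8: declare f=38 at depth 2
Step 9: enter scope (depth=3)
Step 10: declare b=69 at depth 3
Step 11: declare e=(read b)=69 at depth 3
Step 12: exit scope (depth=2)
Step 13: enter scope (depth=3)
Visible at query point: b=81 f=38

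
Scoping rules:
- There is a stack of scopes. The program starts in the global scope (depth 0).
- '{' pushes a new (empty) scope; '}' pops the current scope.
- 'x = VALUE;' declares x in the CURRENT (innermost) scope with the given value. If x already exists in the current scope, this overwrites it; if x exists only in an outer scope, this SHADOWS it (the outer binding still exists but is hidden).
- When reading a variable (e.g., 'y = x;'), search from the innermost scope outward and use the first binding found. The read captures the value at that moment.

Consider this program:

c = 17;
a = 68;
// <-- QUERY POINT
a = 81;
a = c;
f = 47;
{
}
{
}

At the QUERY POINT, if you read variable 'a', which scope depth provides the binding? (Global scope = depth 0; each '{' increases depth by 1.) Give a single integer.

Step 1: declare c=17 at depth 0
Step 2: declare a=68 at depth 0
Visible at query point: a=68 c=17

Answer: 0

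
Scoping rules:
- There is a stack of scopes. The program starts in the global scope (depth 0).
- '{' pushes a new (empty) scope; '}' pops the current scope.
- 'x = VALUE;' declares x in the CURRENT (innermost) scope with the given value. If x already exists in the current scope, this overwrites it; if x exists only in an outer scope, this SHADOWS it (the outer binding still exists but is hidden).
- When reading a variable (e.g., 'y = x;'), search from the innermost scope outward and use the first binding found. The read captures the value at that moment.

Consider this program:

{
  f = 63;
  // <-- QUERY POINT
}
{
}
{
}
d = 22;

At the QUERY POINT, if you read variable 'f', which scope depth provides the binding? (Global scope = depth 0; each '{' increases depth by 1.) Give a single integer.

Step 1: enter scope (depth=1)
Step 2: declare f=63 at depth 1
Visible at query point: f=63

Answer: 1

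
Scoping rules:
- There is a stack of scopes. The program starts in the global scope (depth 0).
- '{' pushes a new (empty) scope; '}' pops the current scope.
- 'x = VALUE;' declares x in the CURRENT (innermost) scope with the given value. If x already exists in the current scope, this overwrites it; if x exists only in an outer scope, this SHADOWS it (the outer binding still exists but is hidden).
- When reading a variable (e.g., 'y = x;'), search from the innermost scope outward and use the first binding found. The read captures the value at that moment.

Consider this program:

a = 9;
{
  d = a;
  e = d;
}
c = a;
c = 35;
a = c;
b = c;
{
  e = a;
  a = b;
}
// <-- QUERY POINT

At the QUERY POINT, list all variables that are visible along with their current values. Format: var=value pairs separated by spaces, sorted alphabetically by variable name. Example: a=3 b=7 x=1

Step 1: declare a=9 at depth 0
Step 2: enter scope (depth=1)
Step 3: declare d=(read a)=9 at depth 1
Step 4: declare e=(read d)=9 at depth 1
Step 5: exit scope (depth=0)
Step 6: declare c=(read a)=9 at depth 0
Step 7: declare c=35 at depth 0
Step 8: declare a=(read c)=35 at depth 0
Step 9: declare b=(read c)=35 at depth 0
Step 10: enter scope (depth=1)
Step 11: declare e=(read a)=35 at depth 1
Step 12: declare a=(read b)=35 at depth 1
Step 13: exit scope (depth=0)
Visible at query point: a=35 b=35 c=35

Answer: a=35 b=35 c=35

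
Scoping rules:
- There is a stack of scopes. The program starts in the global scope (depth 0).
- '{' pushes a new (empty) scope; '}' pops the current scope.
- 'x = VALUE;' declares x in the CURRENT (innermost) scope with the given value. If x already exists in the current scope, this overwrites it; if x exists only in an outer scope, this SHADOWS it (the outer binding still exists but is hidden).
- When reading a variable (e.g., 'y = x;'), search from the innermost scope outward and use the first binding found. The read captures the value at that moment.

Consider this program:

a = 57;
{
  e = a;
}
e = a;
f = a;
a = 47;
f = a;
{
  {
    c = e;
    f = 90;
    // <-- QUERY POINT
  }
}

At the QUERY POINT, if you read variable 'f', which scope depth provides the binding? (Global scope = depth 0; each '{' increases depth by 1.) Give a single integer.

Answer: 2

Derivation:
Step 1: declare a=57 at depth 0
Step 2: enter scope (depth=1)
Step 3: declare e=(read a)=57 at depth 1
Step 4: exit scope (depth=0)
Step 5: declare e=(read a)=57 at depth 0
Step 6: declare f=(read a)=57 at depth 0
Step 7: declare a=47 at depth 0
Step 8: declare f=(read a)=47 at depth 0
Step 9: enter scope (depth=1)
Step 10: enter scope (depth=2)
Step 11: declare c=(read e)=57 at depth 2
Step 12: declare f=90 at depth 2
Visible at query point: a=47 c=57 e=57 f=90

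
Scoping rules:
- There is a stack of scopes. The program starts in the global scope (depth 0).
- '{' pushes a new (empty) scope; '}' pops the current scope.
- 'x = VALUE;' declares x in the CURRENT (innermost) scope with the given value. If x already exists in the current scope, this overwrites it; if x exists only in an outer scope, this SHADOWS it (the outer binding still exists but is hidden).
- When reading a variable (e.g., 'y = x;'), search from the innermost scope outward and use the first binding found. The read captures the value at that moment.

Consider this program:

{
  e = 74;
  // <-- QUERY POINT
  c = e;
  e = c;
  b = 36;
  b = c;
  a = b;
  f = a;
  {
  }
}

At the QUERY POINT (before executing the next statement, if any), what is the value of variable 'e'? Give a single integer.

Step 1: enter scope (depth=1)
Step 2: declare e=74 at depth 1
Visible at query point: e=74

Answer: 74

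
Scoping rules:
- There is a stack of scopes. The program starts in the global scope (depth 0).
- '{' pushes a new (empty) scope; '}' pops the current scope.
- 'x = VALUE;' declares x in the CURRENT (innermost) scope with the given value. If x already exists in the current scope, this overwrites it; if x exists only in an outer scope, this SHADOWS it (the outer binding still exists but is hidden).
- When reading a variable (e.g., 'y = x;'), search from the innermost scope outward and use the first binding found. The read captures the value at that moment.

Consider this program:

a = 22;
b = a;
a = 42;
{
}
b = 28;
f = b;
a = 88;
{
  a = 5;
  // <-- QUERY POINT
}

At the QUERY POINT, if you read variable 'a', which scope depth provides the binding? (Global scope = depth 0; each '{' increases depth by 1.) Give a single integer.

Step 1: declare a=22 at depth 0
Step 2: declare b=(read a)=22 at depth 0
Step 3: declare a=42 at depth 0
Step 4: enter scope (depth=1)
Step 5: exit scope (depth=0)
Step 6: declare b=28 at depth 0
Step 7: declare f=(read b)=28 at depth 0
Step 8: declare a=88 at depth 0
Step 9: enter scope (depth=1)
Step 10: declare a=5 at depth 1
Visible at query point: a=5 b=28 f=28

Answer: 1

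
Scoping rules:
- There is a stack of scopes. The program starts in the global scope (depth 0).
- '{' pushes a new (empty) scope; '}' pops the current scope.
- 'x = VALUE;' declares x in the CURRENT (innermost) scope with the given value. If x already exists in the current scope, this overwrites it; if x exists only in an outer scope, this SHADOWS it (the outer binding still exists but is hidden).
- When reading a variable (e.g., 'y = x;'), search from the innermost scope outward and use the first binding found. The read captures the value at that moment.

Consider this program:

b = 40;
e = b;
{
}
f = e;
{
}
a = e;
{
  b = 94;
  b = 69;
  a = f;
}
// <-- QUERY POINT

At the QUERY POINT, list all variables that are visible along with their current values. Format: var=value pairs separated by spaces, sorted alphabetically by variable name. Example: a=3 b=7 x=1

Answer: a=40 b=40 e=40 f=40

Derivation:
Step 1: declare b=40 at depth 0
Step 2: declare e=(read b)=40 at depth 0
Step 3: enter scope (depth=1)
Step 4: exit scope (depth=0)
Step 5: declare f=(read e)=40 at depth 0
Step 6: enter scope (depth=1)
Step 7: exit scope (depth=0)
Step 8: declare a=(read e)=40 at depth 0
Step 9: enter scope (depth=1)
Step 10: declare b=94 at depth 1
Step 11: declare b=69 at depth 1
Step 12: declare a=(read f)=40 at depth 1
Step 13: exit scope (depth=0)
Visible at query point: a=40 b=40 e=40 f=40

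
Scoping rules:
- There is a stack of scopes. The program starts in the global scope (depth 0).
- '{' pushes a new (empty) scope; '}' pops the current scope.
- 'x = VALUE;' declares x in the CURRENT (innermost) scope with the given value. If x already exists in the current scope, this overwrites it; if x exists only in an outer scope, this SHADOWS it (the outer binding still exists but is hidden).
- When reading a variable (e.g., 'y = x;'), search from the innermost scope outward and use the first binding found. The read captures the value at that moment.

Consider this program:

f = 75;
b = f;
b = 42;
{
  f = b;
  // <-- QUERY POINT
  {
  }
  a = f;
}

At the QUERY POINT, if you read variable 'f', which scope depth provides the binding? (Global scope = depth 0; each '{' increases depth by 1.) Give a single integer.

Answer: 1

Derivation:
Step 1: declare f=75 at depth 0
Step 2: declare b=(read f)=75 at depth 0
Step 3: declare b=42 at depth 0
Step 4: enter scope (depth=1)
Step 5: declare f=(read b)=42 at depth 1
Visible at query point: b=42 f=42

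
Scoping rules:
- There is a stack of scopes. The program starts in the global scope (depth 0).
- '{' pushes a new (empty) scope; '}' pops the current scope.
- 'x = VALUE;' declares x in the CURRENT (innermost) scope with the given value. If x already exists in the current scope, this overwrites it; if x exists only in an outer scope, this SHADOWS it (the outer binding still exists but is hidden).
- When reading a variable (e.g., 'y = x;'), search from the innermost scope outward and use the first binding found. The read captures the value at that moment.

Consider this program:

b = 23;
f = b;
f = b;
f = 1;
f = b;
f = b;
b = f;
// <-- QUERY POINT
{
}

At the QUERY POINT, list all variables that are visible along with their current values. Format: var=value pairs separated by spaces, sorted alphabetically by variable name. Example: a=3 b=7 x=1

Step 1: declare b=23 at depth 0
Step 2: declare f=(read b)=23 at depth 0
Step 3: declare f=(read b)=23 at depth 0
Step 4: declare f=1 at depth 0
Step 5: declare f=(read b)=23 at depth 0
Step 6: declare f=(read b)=23 at depth 0
Step 7: declare b=(read f)=23 at depth 0
Visible at query point: b=23 f=23

Answer: b=23 f=23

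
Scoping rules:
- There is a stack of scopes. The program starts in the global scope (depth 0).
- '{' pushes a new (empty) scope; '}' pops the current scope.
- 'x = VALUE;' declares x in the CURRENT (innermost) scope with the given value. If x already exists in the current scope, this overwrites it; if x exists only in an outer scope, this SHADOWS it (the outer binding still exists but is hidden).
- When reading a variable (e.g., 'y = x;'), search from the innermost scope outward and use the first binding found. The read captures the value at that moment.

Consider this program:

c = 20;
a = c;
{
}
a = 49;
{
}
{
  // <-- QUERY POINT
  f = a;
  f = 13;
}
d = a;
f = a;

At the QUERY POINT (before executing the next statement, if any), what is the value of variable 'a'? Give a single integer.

Step 1: declare c=20 at depth 0
Step 2: declare a=(read c)=20 at depth 0
Step 3: enter scope (depth=1)
Step 4: exit scope (depth=0)
Step 5: declare a=49 at depth 0
Step 6: enter scope (depth=1)
Step 7: exit scope (depth=0)
Step 8: enter scope (depth=1)
Visible at query point: a=49 c=20

Answer: 49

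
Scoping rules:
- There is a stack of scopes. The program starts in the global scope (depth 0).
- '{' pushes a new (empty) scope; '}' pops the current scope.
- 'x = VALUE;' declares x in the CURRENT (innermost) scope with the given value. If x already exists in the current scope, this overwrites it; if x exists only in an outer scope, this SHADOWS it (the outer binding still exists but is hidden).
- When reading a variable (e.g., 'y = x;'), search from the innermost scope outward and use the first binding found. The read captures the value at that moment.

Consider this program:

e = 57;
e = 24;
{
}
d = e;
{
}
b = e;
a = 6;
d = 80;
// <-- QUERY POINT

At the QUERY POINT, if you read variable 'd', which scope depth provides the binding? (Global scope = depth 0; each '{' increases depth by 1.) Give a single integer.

Step 1: declare e=57 at depth 0
Step 2: declare e=24 at depth 0
Step 3: enter scope (depth=1)
Step 4: exit scope (depth=0)
Step 5: declare d=(read e)=24 at depth 0
Step 6: enter scope (depth=1)
Step 7: exit scope (depth=0)
Step 8: declare b=(read e)=24 at depth 0
Step 9: declare a=6 at depth 0
Step 10: declare d=80 at depth 0
Visible at query point: a=6 b=24 d=80 e=24

Answer: 0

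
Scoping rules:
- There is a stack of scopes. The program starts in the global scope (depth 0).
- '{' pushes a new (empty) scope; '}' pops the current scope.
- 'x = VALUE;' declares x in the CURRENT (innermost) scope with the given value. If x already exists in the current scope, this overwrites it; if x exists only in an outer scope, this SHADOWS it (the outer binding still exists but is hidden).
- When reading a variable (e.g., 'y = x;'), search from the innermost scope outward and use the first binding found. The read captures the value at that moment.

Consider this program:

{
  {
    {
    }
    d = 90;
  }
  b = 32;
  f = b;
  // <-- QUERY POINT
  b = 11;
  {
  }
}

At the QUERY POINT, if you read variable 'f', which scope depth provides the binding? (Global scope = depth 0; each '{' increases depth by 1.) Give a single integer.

Answer: 1

Derivation:
Step 1: enter scope (depth=1)
Step 2: enter scope (depth=2)
Step 3: enter scope (depth=3)
Step 4: exit scope (depth=2)
Step 5: declare d=90 at depth 2
Step 6: exit scope (depth=1)
Step 7: declare b=32 at depth 1
Step 8: declare f=(read b)=32 at depth 1
Visible at query point: b=32 f=32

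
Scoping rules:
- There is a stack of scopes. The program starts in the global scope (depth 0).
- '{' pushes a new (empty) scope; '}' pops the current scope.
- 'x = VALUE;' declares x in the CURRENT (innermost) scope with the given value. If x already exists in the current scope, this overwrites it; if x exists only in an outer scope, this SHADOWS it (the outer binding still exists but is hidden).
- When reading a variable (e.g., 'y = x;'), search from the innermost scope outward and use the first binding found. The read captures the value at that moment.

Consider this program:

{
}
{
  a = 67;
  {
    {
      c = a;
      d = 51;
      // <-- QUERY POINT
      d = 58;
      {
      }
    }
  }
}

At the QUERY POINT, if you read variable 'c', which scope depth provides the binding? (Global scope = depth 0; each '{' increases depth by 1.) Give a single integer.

Answer: 3

Derivation:
Step 1: enter scope (depth=1)
Step 2: exit scope (depth=0)
Step 3: enter scope (depth=1)
Step 4: declare a=67 at depth 1
Step 5: enter scope (depth=2)
Step 6: enter scope (depth=3)
Step 7: declare c=(read a)=67 at depth 3
Step 8: declare d=51 at depth 3
Visible at query point: a=67 c=67 d=51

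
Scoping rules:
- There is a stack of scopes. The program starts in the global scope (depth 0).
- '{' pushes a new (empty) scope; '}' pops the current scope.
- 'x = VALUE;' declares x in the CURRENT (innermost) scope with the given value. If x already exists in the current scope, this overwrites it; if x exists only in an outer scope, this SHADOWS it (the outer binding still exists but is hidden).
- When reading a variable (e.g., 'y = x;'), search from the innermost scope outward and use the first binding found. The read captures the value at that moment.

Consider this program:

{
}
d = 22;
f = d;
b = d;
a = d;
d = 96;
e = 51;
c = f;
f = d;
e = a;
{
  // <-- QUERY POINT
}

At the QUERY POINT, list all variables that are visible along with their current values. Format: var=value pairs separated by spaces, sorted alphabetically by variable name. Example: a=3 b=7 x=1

Step 1: enter scope (depth=1)
Step 2: exit scope (depth=0)
Step 3: declare d=22 at depth 0
Step 4: declare f=(read d)=22 at depth 0
Step 5: declare b=(read d)=22 at depth 0
Step 6: declare a=(read d)=22 at depth 0
Step 7: declare d=96 at depth 0
Step 8: declare e=51 at depth 0
Step 9: declare c=(read f)=22 at depth 0
Step 10: declare f=(read d)=96 at depth 0
Step 11: declare e=(read a)=22 at depth 0
Step 12: enter scope (depth=1)
Visible at query point: a=22 b=22 c=22 d=96 e=22 f=96

Answer: a=22 b=22 c=22 d=96 e=22 f=96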